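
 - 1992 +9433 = 7441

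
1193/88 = 13 + 49/88 = 13.56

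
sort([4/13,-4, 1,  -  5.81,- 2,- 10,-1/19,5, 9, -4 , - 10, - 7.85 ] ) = [ -10, - 10, - 7.85, - 5.81,-4 , -4, - 2,  -  1/19, 4/13,1 , 5, 9]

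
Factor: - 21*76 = - 2^2*3^1*7^1*19^1= -1596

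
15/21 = 5/7 = 0.71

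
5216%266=162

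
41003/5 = 8200 + 3/5 = 8200.60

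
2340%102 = 96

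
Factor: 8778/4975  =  2^1*3^1*5^( - 2) *7^1 *11^1*19^1*199^(-1)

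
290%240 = 50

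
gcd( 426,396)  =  6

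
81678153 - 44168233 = 37509920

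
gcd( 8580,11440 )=2860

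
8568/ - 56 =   -  153/1 = -153.00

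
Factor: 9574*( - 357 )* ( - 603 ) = 2^1*3^3*7^1*17^1*67^1*4787^1 = 2061004554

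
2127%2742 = 2127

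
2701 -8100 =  - 5399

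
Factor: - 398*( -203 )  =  80794 = 2^1*7^1*29^1*199^1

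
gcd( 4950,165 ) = 165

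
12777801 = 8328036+4449765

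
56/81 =56/81 = 0.69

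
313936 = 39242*8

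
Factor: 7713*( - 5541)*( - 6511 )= 3^3*17^1*383^1*857^1*1847^1=278265379563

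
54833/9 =54833/9 = 6092.56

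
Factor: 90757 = 47^1*1931^1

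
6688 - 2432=4256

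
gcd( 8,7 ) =1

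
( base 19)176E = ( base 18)1B6A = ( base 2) 10010100101010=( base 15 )2c44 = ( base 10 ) 9514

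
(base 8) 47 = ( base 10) 39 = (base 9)43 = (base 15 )29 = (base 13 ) 30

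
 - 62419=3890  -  66309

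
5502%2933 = 2569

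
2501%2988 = 2501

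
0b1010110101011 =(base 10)5547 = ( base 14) 2043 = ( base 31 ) 5nt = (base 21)cc3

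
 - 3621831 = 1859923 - 5481754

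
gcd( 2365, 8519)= 1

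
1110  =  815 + 295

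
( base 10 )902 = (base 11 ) 750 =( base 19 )299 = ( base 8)1606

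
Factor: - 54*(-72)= 3888 = 2^4 *3^5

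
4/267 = 4/267 = 0.01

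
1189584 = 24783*48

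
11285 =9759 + 1526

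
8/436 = 2/109= 0.02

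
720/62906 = 360/31453 = 0.01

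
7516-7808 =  - 292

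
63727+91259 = 154986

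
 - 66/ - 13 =5+1/13  =  5.08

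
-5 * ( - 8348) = 41740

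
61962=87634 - 25672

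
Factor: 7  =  7^1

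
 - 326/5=  -  66 + 4/5  =  -65.20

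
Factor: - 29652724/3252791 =  -  2^2*71^1*137^( - 1)*263^1*397^1 *23743^( - 1 )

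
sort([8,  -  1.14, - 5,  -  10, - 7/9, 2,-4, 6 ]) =[ - 10, - 5 ,  -  4,  -  1.14,-7/9, 2,6, 8 ]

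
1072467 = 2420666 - 1348199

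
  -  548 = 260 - 808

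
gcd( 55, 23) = 1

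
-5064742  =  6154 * ( - 823)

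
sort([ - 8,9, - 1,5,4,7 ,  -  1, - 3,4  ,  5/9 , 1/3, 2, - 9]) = [ - 9, - 8 , - 3 , -1,-1 , 1/3, 5/9, 2,4 , 4,  5, 7, 9] 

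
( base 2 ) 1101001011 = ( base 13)4CB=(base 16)34b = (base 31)r6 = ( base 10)843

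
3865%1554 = 757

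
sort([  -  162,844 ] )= [ - 162,844]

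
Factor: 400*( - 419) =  - 2^4*5^2 *419^1= - 167600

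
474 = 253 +221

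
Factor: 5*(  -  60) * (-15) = 4500= 2^2 * 3^2 * 5^3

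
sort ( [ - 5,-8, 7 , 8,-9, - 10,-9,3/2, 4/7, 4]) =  [ - 10, - 9, - 9, - 8, - 5,4/7, 3/2,4,7, 8]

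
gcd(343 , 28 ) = 7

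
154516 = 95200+59316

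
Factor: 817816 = 2^3*151^1*677^1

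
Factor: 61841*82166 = 2^1*7^1*13^1*67^1*71^1 *5869^1= 5081227606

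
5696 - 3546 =2150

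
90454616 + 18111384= 108566000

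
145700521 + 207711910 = 353412431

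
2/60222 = 1/30111 = 0.00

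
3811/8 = 3811/8 = 476.38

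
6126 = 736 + 5390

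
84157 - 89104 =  - 4947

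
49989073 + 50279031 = 100268104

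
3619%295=79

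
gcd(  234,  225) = 9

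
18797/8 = 18797/8 = 2349.62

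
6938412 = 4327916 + 2610496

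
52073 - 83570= -31497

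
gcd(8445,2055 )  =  15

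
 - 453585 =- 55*8247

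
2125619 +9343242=11468861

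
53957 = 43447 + 10510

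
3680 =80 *46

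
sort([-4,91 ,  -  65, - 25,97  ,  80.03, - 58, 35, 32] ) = [ - 65, - 58, - 25, - 4, 32, 35, 80.03,91, 97 ] 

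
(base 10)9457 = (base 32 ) 97H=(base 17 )1FC5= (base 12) 5581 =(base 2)10010011110001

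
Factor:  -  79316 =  - 2^2*79^1*251^1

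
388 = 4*97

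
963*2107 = 2029041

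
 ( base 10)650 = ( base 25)110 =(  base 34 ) J4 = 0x28a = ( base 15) 2d5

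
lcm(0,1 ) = 0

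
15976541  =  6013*2657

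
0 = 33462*0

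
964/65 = 964/65 = 14.83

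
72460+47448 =119908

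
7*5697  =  39879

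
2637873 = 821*3213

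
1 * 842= 842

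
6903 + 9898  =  16801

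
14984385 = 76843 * 195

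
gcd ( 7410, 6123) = 39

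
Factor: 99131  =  99131^1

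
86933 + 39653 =126586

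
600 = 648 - 48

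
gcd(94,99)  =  1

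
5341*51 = 272391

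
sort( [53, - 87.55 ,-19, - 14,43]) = [ - 87.55, - 19,-14, 43, 53 ] 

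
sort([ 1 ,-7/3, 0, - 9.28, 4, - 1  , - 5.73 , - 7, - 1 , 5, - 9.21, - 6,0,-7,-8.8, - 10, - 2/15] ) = [ - 10, - 9.28, - 9.21, - 8.8, - 7 ,  -  7, - 6, - 5.73 , - 7/3, - 1, - 1, -2/15 , 0,0,1 , 4,5 ] 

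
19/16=1 + 3/16 = 1.19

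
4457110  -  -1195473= 5652583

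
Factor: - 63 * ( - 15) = 3^3*5^1*7^1 = 945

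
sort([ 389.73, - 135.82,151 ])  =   [ - 135.82, 151,389.73 ] 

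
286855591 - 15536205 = 271319386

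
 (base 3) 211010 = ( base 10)597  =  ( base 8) 1125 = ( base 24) 10l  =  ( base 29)kh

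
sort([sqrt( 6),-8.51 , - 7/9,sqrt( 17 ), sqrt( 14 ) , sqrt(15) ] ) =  [  -  8.51, - 7/9,  sqrt (6),sqrt( 14), sqrt( 15),sqrt(17) ] 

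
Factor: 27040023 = 3^2*101^1 *151^1*197^1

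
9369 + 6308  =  15677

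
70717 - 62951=7766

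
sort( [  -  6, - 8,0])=[-8, -6, 0]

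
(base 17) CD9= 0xe72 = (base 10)3698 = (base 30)438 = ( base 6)25042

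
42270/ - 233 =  - 182+136/233 = - 181.42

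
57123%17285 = 5268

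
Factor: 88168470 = 2^1 * 3^1*5^1*13^1*331^1*683^1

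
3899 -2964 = 935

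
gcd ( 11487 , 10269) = 21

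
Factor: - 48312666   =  - 2^1*3^3*29^1*30851^1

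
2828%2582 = 246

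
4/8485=4/8485 = 0.00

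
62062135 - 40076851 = 21985284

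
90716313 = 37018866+53697447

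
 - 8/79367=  - 1+79359/79367=   -0.00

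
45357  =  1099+44258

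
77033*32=2465056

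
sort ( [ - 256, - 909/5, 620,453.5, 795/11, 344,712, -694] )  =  [ - 694,-256, - 909/5, 795/11  ,  344 , 453.5,620,712]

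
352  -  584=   -  232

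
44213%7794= 5243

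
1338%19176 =1338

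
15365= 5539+9826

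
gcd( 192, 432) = 48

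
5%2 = 1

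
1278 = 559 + 719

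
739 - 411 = 328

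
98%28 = 14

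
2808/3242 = 1404/1621 = 0.87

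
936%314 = 308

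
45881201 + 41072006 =86953207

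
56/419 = 56/419 = 0.13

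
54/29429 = 54/29429 = 0.00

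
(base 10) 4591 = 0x11ef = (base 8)10757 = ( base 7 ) 16246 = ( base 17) FF1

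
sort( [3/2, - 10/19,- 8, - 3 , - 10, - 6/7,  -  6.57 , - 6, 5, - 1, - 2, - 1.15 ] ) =[ - 10, - 8 ,-6.57, - 6,-3, - 2, - 1.15, - 1, - 6/7, - 10/19,  3/2, 5] 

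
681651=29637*23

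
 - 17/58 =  - 17/58 = -0.29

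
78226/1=78226 = 78226.00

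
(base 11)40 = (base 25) 1J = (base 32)1C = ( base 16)2c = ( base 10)44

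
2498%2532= 2498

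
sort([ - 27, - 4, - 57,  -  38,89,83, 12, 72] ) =[ - 57,  -  38, - 27, - 4, 12, 72, 83, 89]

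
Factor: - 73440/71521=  - 2^5*3^3*5^1*17^1*37^( - 1)*1933^(-1 )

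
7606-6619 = 987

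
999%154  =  75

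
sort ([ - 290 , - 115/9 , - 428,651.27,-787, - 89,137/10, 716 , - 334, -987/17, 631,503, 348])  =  [ - 787, - 428 , - 334, - 290, - 89, - 987/17, - 115/9,137/10 , 348 , 503,  631,651.27,716] 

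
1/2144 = 1/2144  =  0.00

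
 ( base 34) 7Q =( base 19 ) dh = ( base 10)264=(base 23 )BB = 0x108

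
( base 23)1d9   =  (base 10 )837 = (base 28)11p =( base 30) RR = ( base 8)1505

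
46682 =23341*2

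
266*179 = 47614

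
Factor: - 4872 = -2^3*3^1*7^1*29^1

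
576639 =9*64071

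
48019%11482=2091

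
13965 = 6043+7922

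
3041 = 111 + 2930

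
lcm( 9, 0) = 0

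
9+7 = 16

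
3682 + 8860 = 12542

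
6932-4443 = 2489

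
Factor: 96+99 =3^1*5^1*13^1 = 195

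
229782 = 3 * 76594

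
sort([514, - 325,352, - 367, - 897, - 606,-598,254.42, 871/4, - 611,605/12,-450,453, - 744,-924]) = [ - 924, - 897, - 744, - 611, - 606,-598, - 450, - 367, - 325,605/12,871/4,254.42, 352 , 453, 514 ] 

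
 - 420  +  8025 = 7605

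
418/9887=418/9887 = 0.04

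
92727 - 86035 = 6692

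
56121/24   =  18707/8 = 2338.38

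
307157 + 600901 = 908058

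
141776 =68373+73403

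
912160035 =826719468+85440567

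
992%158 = 44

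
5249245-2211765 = 3037480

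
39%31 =8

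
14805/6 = 2467 + 1/2 = 2467.50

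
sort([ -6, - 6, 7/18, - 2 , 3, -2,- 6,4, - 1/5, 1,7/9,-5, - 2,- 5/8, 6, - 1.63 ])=[ - 6, - 6, - 6, - 5, - 2,-2,  -  2, - 1.63,-5/8, - 1/5,7/18,  7/9, 1,3,4, 6]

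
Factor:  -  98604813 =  - 3^1*19^1*1729909^1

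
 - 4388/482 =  - 2194/241 = - 9.10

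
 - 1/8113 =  - 1 + 8112/8113 =- 0.00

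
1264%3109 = 1264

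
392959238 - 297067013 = 95892225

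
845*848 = 716560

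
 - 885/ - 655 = 177/131 = 1.35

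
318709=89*3581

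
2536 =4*634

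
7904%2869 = 2166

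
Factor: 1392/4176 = 1/3  =  3^( - 1) 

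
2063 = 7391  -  5328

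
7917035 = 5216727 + 2700308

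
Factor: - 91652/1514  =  -2^1*11^1*757^( - 1 )*2083^1=- 45826/757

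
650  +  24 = 674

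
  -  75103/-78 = 962 + 67/78 = 962.86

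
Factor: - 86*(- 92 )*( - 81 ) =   -  640872 = -2^3* 3^4*23^1*43^1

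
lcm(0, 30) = 0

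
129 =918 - 789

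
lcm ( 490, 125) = 12250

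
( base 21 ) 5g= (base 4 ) 1321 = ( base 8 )171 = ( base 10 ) 121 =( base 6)321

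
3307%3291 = 16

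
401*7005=2809005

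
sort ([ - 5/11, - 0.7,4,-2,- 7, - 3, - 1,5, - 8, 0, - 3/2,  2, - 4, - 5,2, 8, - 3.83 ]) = [  -  8,-7, - 5,- 4, - 3.83, - 3, - 2, - 3/2, - 1, - 0.7, - 5/11,0, 2,2,4 , 5,8]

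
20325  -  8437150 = -8416825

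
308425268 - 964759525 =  - 656334257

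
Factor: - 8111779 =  - 13^1*623983^1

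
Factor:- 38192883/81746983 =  - 3^1*59^1 * 151^1 * 1429^1*5827^( - 1)*  14029^(  -  1 )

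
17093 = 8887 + 8206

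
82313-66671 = 15642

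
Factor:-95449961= - 31^1*3079031^1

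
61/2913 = 61/2913 = 0.02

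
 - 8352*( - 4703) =39279456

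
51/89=51/89=0.57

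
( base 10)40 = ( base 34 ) 16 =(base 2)101000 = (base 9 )44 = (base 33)17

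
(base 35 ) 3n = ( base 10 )128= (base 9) 152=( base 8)200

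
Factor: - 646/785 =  - 2^1*5^( -1)*17^1*19^1*157^( - 1 )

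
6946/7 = 6946/7 = 992.29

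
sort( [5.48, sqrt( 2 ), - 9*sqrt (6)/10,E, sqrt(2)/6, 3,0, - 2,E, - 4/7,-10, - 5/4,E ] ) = [-10, - 9 * sqrt(6) /10, - 2, - 5/4, - 4/7,  0, sqrt ( 2 ) /6,sqrt( 2 ), E,E,  E,3, 5.48 ] 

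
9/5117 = 9/5117 = 0.00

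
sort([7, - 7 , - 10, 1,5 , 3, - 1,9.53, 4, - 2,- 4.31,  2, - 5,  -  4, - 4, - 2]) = [ - 10, - 7, - 5, - 4.31 , - 4,-4, - 2, - 2 ,- 1  ,  1 , 2,  3, 4, 5,7, 9.53]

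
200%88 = 24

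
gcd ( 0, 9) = 9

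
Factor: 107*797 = 85279 = 107^1*797^1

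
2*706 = 1412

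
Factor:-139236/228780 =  - 3^( - 1)*5^( - 1)*31^( - 1)*283^1 = - 283/465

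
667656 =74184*9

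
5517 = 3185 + 2332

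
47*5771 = 271237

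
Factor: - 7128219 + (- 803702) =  - 7931921 = - 7931921^1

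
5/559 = 5/559 = 0.01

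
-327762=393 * ( - 834 ) 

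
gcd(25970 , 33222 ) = 98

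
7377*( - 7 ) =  - 51639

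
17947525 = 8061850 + 9885675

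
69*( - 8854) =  - 610926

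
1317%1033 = 284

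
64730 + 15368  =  80098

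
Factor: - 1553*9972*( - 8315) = 2^2*3^2*5^1*277^1*1553^1*1663^1 = 128770380540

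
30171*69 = 2081799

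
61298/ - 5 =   -  61298/5 = - 12259.60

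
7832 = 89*88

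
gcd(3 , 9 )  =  3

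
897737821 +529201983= 1426939804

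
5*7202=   36010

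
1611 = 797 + 814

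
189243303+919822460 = 1109065763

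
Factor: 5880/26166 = 2^2*5^1*89^(  -  1) = 20/89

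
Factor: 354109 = 7^1*50587^1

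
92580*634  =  58695720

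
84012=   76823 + 7189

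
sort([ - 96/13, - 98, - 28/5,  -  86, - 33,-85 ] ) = [-98 , - 86,  -  85, - 33,-96/13,  -  28/5]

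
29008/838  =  14504/419 = 34.62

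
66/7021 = 66/7021 = 0.01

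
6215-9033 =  -2818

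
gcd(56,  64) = 8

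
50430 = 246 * 205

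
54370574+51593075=105963649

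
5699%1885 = 44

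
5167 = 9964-4797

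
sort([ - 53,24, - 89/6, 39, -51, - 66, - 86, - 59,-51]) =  [-86 , - 66,  -  59, - 53, - 51 ,  -  51, - 89/6,  24,39]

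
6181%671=142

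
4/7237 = 4/7237= 0.00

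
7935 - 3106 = 4829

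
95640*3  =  286920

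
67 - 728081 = - 728014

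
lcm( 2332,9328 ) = 9328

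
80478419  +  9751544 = 90229963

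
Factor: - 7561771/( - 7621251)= 3^( - 1 )*7^1 * 11^ (-1)*157^ ( - 1 )*389^1*1471^( - 1) * 2777^1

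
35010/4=17505/2 = 8752.50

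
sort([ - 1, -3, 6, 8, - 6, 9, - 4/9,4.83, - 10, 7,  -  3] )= [ - 10,- 6, - 3, - 3,- 1, - 4/9, 4.83 , 6, 7,8, 9]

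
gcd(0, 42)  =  42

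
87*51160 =4450920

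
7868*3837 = 30189516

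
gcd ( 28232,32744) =8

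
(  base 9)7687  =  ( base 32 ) 5H4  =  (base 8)13044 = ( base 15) 1A2D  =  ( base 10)5668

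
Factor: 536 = 2^3*67^1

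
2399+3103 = 5502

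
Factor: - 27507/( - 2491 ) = 3^1*47^( - 1)*173^1=519/47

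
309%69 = 33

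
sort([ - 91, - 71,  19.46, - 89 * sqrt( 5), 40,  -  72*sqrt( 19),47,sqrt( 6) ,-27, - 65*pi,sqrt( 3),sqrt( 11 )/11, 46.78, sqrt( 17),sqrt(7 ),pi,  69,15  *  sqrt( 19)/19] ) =[-72 * sqrt( 19),- 65*pi,  -  89*sqrt( 5 ),-91, - 71, - 27,sqrt( 11 ) /11,sqrt( 3 ),sqrt(6),sqrt( 7 ), pi,15 *sqrt( 19 )/19, sqrt( 17 ) , 19.46,  40,46.78, 47,69]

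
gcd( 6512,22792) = 3256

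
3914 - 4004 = -90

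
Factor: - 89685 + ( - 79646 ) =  - 169331  =  - 29^1*5839^1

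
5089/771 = 5089/771  =  6.60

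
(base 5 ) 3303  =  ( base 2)111000101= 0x1c5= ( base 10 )453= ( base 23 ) JG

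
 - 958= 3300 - 4258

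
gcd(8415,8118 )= 99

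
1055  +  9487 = 10542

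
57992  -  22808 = 35184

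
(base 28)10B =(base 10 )795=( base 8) 1433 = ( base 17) 2cd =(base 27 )12c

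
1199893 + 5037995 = 6237888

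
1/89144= 1/89144 = 0.00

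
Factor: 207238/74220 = 103619/37110 = 2^( - 1)*3^ ( - 1)*5^(-1)*1237^( - 1)*103619^1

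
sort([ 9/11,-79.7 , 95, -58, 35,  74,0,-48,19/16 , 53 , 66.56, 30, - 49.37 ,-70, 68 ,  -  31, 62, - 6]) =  [ - 79.7, - 70,- 58 , - 49.37, - 48, -31 , - 6,0 , 9/11,19/16,30,35, 53,62 , 66.56, 68, 74,95]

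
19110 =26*735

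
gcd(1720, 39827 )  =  1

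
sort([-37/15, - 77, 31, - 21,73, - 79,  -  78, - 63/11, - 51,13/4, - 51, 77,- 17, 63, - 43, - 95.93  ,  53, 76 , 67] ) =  [ - 95.93, - 79, - 78, - 77, - 51, - 51 ,  -  43, - 21, - 17, - 63/11, - 37/15, 13/4, 31, 53,63,67,  73, 76,  77 ]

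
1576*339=534264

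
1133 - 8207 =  - 7074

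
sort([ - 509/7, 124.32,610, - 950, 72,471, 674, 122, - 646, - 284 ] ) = [ - 950, -646,-284 , - 509/7, 72, 122,124.32,471, 610, 674 ] 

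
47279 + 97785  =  145064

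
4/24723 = 4/24723=0.00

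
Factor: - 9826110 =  - 2^1 *3^4* 5^1  *7^1*1733^1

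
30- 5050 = -5020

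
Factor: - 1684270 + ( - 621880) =  -  2^1 * 5^2*7^1*11^1 * 599^1= - 2306150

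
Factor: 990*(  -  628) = -2^3*3^2*5^1*11^1*157^1 = -621720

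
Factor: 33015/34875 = 71/75 = 3^( - 1)*5^ (  -  2)*71^1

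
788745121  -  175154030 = 613591091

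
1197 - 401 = 796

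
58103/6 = 9683 + 5/6 = 9683.83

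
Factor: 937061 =19^1*149^1*331^1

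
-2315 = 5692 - 8007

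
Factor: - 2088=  - 2^3*3^2*29^1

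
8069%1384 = 1149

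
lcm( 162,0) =0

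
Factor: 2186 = 2^1 * 1093^1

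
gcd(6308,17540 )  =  4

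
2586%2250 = 336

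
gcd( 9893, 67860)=13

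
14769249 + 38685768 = 53455017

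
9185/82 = 9185/82= 112.01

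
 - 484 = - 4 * 121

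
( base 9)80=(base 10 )72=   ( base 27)2i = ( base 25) 2m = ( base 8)110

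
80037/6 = 26679/2 = 13339.50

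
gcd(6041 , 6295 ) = 1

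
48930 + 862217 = 911147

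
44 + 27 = 71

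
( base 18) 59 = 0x63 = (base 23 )47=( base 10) 99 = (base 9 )120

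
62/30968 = 31/15484 = 0.00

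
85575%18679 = 10859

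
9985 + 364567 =374552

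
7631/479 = 15 + 446/479 = 15.93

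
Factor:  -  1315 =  - 5^1*263^1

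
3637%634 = 467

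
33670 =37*910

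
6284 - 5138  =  1146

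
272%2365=272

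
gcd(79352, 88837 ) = 7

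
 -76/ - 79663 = 76/79663 =0.00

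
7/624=7/624=0.01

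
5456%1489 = 989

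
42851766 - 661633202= - 618781436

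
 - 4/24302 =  - 1+12149/12151 = - 0.00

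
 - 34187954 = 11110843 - 45298797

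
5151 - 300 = 4851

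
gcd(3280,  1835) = 5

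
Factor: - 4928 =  - 2^6*7^1 * 11^1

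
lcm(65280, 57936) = 4634880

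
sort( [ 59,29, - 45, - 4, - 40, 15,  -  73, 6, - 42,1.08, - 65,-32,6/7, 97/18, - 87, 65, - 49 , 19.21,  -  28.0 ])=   [ - 87 ,-73, - 65, - 49, - 45, - 42, - 40, - 32, - 28.0, - 4, 6/7,1.08,97/18,6, 15,19.21, 29, 59, 65 ]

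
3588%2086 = 1502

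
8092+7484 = 15576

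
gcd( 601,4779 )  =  1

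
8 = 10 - 2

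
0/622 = 0 =0.00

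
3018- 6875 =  - 3857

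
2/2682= 1/1341 = 0.00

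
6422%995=452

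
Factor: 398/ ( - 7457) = -2^1 *199^1*7457^ ( - 1)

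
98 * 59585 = 5839330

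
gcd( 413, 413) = 413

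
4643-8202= - 3559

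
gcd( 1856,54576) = 16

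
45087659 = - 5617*( - 8027 ) 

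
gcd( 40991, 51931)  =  1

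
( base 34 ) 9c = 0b100111110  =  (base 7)633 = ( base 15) 163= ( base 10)318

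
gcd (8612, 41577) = 1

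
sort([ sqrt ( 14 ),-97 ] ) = [ - 97, sqrt ( 14)]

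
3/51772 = 3/51772= 0.00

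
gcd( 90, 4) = 2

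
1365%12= 9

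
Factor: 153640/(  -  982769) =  - 2^3*5^1*23^1*167^1*982769^( - 1 )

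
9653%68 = 65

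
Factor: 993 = 3^1 * 331^1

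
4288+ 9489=13777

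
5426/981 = 5 + 521/981  =  5.53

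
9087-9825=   -  738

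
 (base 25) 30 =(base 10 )75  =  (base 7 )135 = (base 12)63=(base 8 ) 113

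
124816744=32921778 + 91894966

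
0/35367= 0 = 0.00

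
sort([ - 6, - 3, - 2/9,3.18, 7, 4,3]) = [ - 6,-3, - 2/9, 3,  3.18, 4,  7 ]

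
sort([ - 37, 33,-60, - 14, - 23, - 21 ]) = [ - 60 , - 37, - 23, - 21,- 14, 33] 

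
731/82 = 8 + 75/82 = 8.91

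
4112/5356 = 1028/1339 = 0.77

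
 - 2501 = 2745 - 5246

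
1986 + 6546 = 8532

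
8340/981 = 2780/327 = 8.50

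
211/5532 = 211/5532 = 0.04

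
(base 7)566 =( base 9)355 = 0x125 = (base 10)293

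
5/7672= 5/7672 = 0.00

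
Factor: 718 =2^1*359^1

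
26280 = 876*30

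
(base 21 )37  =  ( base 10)70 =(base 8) 106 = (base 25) 2K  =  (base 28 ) 2E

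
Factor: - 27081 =- 3^3 * 17^1*59^1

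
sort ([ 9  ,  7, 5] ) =[ 5, 7, 9] 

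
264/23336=33/2917 = 0.01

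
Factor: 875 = 5^3 * 7^1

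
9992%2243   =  1020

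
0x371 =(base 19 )287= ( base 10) 881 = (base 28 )13d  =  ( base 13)52A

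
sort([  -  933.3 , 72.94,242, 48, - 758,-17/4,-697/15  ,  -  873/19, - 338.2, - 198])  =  [  -  933.3 ,-758,  -  338.2, - 198, - 697/15, - 873/19, - 17/4, 48,72.94, 242]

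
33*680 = 22440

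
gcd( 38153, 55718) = 1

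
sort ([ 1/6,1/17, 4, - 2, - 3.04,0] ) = [ - 3.04,-2,0,1/17,  1/6, 4]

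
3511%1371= 769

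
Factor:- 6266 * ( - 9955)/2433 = 2^1*3^( - 1 )*5^1 * 11^1*13^1*181^1 *241^1*811^( - 1) = 62378030/2433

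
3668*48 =176064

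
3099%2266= 833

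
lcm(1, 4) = 4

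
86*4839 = 416154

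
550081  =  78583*7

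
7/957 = 7/957 = 0.01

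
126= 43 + 83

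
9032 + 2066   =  11098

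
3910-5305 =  -1395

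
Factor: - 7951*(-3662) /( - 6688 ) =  - 2^( - 4)*11^(-1) * 19^( - 1)*1831^1* 7951^1=-14558281/3344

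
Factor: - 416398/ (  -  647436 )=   629/978 = 2^( - 1 )*3^(  -  1 )*17^1*37^1* 163^( - 1 )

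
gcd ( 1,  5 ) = 1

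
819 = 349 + 470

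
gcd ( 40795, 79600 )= 995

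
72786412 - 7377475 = 65408937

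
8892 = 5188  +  3704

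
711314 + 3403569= 4114883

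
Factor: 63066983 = 7^1*2731^1*3299^1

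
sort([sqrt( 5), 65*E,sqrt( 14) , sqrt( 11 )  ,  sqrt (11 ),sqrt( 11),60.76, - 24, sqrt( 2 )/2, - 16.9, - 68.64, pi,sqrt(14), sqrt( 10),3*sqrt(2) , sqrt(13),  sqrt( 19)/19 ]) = [  -  68.64,  -  24, - 16.9,sqrt(19)/19,sqrt(2)/2, sqrt(5),  pi,sqrt (10),sqrt( 11) , sqrt(11), sqrt(11),sqrt( 13), sqrt(14),sqrt(14),3*sqrt ( 2 ), 60.76,  65*E]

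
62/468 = 31/234 = 0.13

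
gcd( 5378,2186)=2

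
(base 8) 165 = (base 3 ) 11100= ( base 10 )117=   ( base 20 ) 5H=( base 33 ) 3I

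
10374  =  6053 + 4321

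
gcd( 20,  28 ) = 4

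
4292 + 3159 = 7451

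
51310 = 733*70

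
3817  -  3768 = 49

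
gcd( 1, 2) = 1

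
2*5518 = 11036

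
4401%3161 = 1240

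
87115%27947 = 3274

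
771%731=40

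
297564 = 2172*137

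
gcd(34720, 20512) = 32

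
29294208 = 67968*431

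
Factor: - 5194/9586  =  -7^2*53^1*4793^(-1) = - 2597/4793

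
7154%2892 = 1370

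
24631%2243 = 2201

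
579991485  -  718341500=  - 138350015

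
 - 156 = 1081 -1237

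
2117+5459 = 7576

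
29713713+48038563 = 77752276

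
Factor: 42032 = 2^4*37^1* 71^1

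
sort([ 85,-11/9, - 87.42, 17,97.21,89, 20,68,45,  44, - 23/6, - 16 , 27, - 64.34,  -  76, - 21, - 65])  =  [ - 87.42, - 76, - 65, - 64.34,  -  21, - 16, - 23/6, - 11/9,17,20,27,44,45, 68,85,89, 97.21] 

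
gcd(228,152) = 76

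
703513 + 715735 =1419248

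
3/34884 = 1/11628 = 0.00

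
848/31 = 848/31=   27.35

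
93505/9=93505/9 = 10389.44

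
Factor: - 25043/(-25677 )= 79/81  =  3^( - 4)*79^1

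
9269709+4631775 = 13901484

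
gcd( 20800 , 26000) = 5200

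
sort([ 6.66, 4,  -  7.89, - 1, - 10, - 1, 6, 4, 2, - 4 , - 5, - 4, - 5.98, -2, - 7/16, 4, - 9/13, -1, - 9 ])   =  [ - 10, - 9, - 7.89,  -  5.98,-5, - 4, - 4, - 2, - 1,  -  1,- 1, - 9/13, - 7/16, 2,4, 4, 4,6, 6.66]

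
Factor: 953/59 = 59^( - 1) * 953^1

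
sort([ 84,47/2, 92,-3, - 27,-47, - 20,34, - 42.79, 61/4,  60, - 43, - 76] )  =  [ - 76, -47, - 43, - 42.79, - 27, - 20, - 3,61/4, 47/2 , 34,60, 84,92]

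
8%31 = 8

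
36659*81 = 2969379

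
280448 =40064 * 7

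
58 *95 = 5510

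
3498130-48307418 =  - 44809288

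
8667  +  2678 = 11345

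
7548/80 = 94 + 7/20 = 94.35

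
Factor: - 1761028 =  - 2^2*67^1*6571^1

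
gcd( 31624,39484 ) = 4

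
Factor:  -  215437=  - 97^1*2221^1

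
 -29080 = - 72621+43541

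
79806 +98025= 177831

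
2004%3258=2004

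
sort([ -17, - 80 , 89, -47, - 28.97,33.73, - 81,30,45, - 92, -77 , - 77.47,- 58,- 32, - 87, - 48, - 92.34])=[ - 92.34 , - 92, - 87, - 81, - 80, - 77.47,-77,- 58, - 48,- 47,-32, - 28.97, - 17,  30,33.73 , 45,89]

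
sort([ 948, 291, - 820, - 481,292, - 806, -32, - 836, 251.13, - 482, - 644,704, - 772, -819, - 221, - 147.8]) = [ - 836 ,  -  820, - 819, - 806, - 772,  -  644, - 482, - 481, - 221, - 147.8,-32, 251.13,291,292,704, 948 ] 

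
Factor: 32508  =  2^2* 3^3*7^1*43^1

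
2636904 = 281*9384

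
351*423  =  148473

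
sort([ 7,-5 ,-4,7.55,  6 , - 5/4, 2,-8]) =[ - 8, - 5 ,-4, - 5/4, 2, 6,7,7.55]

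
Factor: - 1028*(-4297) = 2^2 * 257^1 * 4297^1 = 4417316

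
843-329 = 514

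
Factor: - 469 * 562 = -263578  =  - 2^1*7^1 * 67^1*281^1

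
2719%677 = 11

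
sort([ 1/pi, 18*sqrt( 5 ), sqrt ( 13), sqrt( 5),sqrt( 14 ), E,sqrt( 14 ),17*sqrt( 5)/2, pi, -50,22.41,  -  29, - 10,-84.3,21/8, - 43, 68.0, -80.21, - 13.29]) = [ - 84.3 , - 80.21, -50, - 43, - 29,  -  13.29, - 10,1/pi, sqrt( 5),21/8,E, pi,sqrt(13),  sqrt( 14),sqrt ( 14), 17* sqrt(5 ) /2,22.41,18*sqrt( 5),68.0]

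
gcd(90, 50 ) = 10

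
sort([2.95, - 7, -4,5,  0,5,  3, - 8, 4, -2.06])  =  [ - 8,-7, - 4, - 2.06,0, 2.95,  3, 4, 5 , 5]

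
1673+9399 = 11072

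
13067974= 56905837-43837863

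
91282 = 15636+75646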